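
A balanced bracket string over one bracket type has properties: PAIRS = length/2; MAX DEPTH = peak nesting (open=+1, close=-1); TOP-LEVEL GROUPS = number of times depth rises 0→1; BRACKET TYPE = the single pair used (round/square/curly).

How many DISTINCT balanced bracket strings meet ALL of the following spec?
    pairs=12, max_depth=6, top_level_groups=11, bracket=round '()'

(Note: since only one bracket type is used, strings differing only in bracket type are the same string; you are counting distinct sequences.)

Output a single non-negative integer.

Answer: 0

Derivation:
Spec: pairs=12 depth=6 groups=11
Count(depth <= 6) = 11
Count(depth <= 5) = 11
Count(depth == 6) = 11 - 11 = 0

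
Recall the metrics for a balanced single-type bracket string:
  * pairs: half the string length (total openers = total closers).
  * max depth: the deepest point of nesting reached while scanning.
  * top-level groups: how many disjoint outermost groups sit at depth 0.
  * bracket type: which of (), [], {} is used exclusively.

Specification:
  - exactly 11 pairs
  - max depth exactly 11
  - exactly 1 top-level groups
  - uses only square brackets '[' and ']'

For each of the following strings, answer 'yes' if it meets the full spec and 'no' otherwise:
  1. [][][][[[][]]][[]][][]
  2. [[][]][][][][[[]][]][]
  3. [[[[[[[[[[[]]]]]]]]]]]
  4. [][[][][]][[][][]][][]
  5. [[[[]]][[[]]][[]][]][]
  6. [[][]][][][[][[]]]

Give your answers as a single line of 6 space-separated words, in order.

String 1 '[][][][[[][]]][[]][][]': depth seq [1 0 1 0 1 0 1 2 3 2 3 2 1 0 1 2 1 0 1 0 1 0]
  -> pairs=11 depth=3 groups=7 -> no
String 2 '[[][]][][][][[[]][]][]': depth seq [1 2 1 2 1 0 1 0 1 0 1 0 1 2 3 2 1 2 1 0 1 0]
  -> pairs=11 depth=3 groups=6 -> no
String 3 '[[[[[[[[[[[]]]]]]]]]]]': depth seq [1 2 3 4 5 6 7 8 9 10 11 10 9 8 7 6 5 4 3 2 1 0]
  -> pairs=11 depth=11 groups=1 -> yes
String 4 '[][[][][]][[][][]][][]': depth seq [1 0 1 2 1 2 1 2 1 0 1 2 1 2 1 2 1 0 1 0 1 0]
  -> pairs=11 depth=2 groups=5 -> no
String 5 '[[[[]]][[[]]][[]][]][]': depth seq [1 2 3 4 3 2 1 2 3 4 3 2 1 2 3 2 1 2 1 0 1 0]
  -> pairs=11 depth=4 groups=2 -> no
String 6 '[[][]][][][[][[]]]': depth seq [1 2 1 2 1 0 1 0 1 0 1 2 1 2 3 2 1 0]
  -> pairs=9 depth=3 groups=4 -> no

Answer: no no yes no no no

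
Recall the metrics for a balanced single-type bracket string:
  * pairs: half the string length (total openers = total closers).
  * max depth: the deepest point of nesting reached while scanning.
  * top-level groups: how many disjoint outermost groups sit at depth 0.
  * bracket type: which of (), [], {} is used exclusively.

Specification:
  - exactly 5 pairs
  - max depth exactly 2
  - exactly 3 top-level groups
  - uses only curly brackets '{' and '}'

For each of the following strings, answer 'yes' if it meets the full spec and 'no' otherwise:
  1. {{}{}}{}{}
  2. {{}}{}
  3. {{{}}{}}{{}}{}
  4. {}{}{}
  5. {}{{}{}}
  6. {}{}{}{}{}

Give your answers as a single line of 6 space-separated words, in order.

String 1 '{{}{}}{}{}': depth seq [1 2 1 2 1 0 1 0 1 0]
  -> pairs=5 depth=2 groups=3 -> yes
String 2 '{{}}{}': depth seq [1 2 1 0 1 0]
  -> pairs=3 depth=2 groups=2 -> no
String 3 '{{{}}{}}{{}}{}': depth seq [1 2 3 2 1 2 1 0 1 2 1 0 1 0]
  -> pairs=7 depth=3 groups=3 -> no
String 4 '{}{}{}': depth seq [1 0 1 0 1 0]
  -> pairs=3 depth=1 groups=3 -> no
String 5 '{}{{}{}}': depth seq [1 0 1 2 1 2 1 0]
  -> pairs=4 depth=2 groups=2 -> no
String 6 '{}{}{}{}{}': depth seq [1 0 1 0 1 0 1 0 1 0]
  -> pairs=5 depth=1 groups=5 -> no

Answer: yes no no no no no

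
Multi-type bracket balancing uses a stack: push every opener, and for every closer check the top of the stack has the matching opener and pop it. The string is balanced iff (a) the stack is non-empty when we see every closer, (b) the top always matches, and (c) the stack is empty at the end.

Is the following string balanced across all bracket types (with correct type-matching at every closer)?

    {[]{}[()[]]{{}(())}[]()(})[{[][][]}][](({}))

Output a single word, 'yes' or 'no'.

pos 0: push '{'; stack = {
pos 1: push '['; stack = {[
pos 2: ']' matches '['; pop; stack = {
pos 3: push '{'; stack = {{
pos 4: '}' matches '{'; pop; stack = {
pos 5: push '['; stack = {[
pos 6: push '('; stack = {[(
pos 7: ')' matches '('; pop; stack = {[
pos 8: push '['; stack = {[[
pos 9: ']' matches '['; pop; stack = {[
pos 10: ']' matches '['; pop; stack = {
pos 11: push '{'; stack = {{
pos 12: push '{'; stack = {{{
pos 13: '}' matches '{'; pop; stack = {{
pos 14: push '('; stack = {{(
pos 15: push '('; stack = {{((
pos 16: ')' matches '('; pop; stack = {{(
pos 17: ')' matches '('; pop; stack = {{
pos 18: '}' matches '{'; pop; stack = {
pos 19: push '['; stack = {[
pos 20: ']' matches '['; pop; stack = {
pos 21: push '('; stack = {(
pos 22: ')' matches '('; pop; stack = {
pos 23: push '('; stack = {(
pos 24: saw closer '}' but top of stack is '(' (expected ')') → INVALID
Verdict: type mismatch at position 24: '}' closes '(' → no

Answer: no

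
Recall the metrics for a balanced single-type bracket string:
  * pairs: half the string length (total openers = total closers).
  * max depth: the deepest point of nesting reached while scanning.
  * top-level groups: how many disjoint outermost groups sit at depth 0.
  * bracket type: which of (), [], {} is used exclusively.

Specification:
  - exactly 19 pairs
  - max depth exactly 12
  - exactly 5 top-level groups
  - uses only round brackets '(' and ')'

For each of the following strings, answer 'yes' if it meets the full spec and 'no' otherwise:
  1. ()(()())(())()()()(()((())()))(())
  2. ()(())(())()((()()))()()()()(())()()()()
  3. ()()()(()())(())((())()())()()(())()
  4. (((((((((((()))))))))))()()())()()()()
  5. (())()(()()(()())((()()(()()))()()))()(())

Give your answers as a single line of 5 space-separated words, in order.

String 1 '()(()())(())()()()(()((())()))(())': depth seq [1 0 1 2 1 2 1 0 1 2 1 0 1 0 1 0 1 0 1 2 1 2 3 4 3 2 3 2 1 0 1 2 1 0]
  -> pairs=17 depth=4 groups=8 -> no
String 2 '()(())(())()((()()))()()()()(())()()()()': depth seq [1 0 1 2 1 0 1 2 1 0 1 0 1 2 3 2 3 2 1 0 1 0 1 0 1 0 1 0 1 2 1 0 1 0 1 0 1 0 1 0]
  -> pairs=20 depth=3 groups=14 -> no
String 3 '()()()(()())(())((())()())()()(())()': depth seq [1 0 1 0 1 0 1 2 1 2 1 0 1 2 1 0 1 2 3 2 1 2 1 2 1 0 1 0 1 0 1 2 1 0 1 0]
  -> pairs=18 depth=3 groups=10 -> no
String 4 '(((((((((((()))))))))))()()())()()()()': depth seq [1 2 3 4 5 6 7 8 9 10 11 12 11 10 9 8 7 6 5 4 3 2 1 2 1 2 1 2 1 0 1 0 1 0 1 0 1 0]
  -> pairs=19 depth=12 groups=5 -> yes
String 5 '(())()(()()(()())((()()(()()))()()))()(())': depth seq [1 2 1 0 1 0 1 2 1 2 1 2 3 2 3 2 1 2 3 4 3 4 3 4 5 4 5 4 3 2 3 2 3 2 1 0 1 0 1 2 1 0]
  -> pairs=21 depth=5 groups=5 -> no

Answer: no no no yes no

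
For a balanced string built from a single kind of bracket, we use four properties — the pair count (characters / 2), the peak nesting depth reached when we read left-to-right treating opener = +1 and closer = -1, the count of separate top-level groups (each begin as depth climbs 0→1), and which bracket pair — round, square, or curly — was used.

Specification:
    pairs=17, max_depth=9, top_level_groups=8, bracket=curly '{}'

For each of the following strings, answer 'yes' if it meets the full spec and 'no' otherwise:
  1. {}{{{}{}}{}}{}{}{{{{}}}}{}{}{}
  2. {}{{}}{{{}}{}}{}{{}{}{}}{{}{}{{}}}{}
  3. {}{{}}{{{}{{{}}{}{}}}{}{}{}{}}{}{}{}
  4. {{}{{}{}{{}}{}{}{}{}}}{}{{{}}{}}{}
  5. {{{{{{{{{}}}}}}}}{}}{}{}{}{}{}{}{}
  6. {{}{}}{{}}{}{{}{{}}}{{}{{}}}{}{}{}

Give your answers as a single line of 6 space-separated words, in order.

String 1 '{}{{{}{}}{}}{}{}{{{{}}}}{}{}{}': depth seq [1 0 1 2 3 2 3 2 1 2 1 0 1 0 1 0 1 2 3 4 3 2 1 0 1 0 1 0 1 0]
  -> pairs=15 depth=4 groups=8 -> no
String 2 '{}{{}}{{{}}{}}{}{{}{}{}}{{}{}{{}}}{}': depth seq [1 0 1 2 1 0 1 2 3 2 1 2 1 0 1 0 1 2 1 2 1 2 1 0 1 2 1 2 1 2 3 2 1 0 1 0]
  -> pairs=18 depth=3 groups=7 -> no
String 3 '{}{{}}{{{}{{{}}{}{}}}{}{}{}{}}{}{}{}': depth seq [1 0 1 2 1 0 1 2 3 2 3 4 5 4 3 4 3 4 3 2 1 2 1 2 1 2 1 2 1 0 1 0 1 0 1 0]
  -> pairs=18 depth=5 groups=6 -> no
String 4 '{{}{{}{}{{}}{}{}{}{}}}{}{{{}}{}}{}': depth seq [1 2 1 2 3 2 3 2 3 4 3 2 3 2 3 2 3 2 3 2 1 0 1 0 1 2 3 2 1 2 1 0 1 0]
  -> pairs=17 depth=4 groups=4 -> no
String 5 '{{{{{{{{{}}}}}}}}{}}{}{}{}{}{}{}{}': depth seq [1 2 3 4 5 6 7 8 9 8 7 6 5 4 3 2 1 2 1 0 1 0 1 0 1 0 1 0 1 0 1 0 1 0]
  -> pairs=17 depth=9 groups=8 -> yes
String 6 '{{}{}}{{}}{}{{}{{}}}{{}{{}}}{}{}{}': depth seq [1 2 1 2 1 0 1 2 1 0 1 0 1 2 1 2 3 2 1 0 1 2 1 2 3 2 1 0 1 0 1 0 1 0]
  -> pairs=17 depth=3 groups=8 -> no

Answer: no no no no yes no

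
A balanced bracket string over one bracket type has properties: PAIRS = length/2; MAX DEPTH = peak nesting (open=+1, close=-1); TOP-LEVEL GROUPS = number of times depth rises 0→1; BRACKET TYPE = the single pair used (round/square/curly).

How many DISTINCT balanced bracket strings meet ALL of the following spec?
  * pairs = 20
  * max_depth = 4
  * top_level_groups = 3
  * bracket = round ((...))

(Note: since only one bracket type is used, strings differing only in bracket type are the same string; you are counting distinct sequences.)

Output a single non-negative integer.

Spec: pairs=20 depth=4 groups=3
Count(depth <= 4) = 97776765
Count(depth <= 3) = 3735552
Count(depth == 4) = 97776765 - 3735552 = 94041213

Answer: 94041213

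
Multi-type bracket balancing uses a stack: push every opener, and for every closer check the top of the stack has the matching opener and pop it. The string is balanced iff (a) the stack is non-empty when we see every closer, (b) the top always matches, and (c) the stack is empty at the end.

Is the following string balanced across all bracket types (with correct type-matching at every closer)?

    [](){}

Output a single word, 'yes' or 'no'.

pos 0: push '['; stack = [
pos 1: ']' matches '['; pop; stack = (empty)
pos 2: push '('; stack = (
pos 3: ')' matches '('; pop; stack = (empty)
pos 4: push '{'; stack = {
pos 5: '}' matches '{'; pop; stack = (empty)
end: stack empty → VALID
Verdict: properly nested → yes

Answer: yes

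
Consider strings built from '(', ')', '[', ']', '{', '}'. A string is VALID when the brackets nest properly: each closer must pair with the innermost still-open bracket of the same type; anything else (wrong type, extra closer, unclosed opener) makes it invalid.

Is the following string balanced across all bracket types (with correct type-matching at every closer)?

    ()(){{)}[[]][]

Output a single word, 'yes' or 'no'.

pos 0: push '('; stack = (
pos 1: ')' matches '('; pop; stack = (empty)
pos 2: push '('; stack = (
pos 3: ')' matches '('; pop; stack = (empty)
pos 4: push '{'; stack = {
pos 5: push '{'; stack = {{
pos 6: saw closer ')' but top of stack is '{' (expected '}') → INVALID
Verdict: type mismatch at position 6: ')' closes '{' → no

Answer: no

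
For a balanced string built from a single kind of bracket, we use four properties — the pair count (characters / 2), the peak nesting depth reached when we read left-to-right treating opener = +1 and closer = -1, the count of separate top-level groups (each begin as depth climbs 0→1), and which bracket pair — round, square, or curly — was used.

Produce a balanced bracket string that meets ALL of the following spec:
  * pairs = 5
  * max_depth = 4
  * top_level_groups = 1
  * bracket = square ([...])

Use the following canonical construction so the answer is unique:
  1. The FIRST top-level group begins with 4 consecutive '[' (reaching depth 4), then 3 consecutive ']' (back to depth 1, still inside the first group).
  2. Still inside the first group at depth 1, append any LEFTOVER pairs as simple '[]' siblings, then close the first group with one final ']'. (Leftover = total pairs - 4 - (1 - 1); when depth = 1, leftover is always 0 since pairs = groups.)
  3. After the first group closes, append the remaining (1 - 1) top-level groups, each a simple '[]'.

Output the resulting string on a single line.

Answer: [[[[]]][]]

Derivation:
Spec: pairs=5 depth=4 groups=1
Leftover pairs = 5 - 4 - (1-1) = 1
First group: deep chain of depth 4 + 1 sibling pairs
Remaining 0 groups: simple '[]' each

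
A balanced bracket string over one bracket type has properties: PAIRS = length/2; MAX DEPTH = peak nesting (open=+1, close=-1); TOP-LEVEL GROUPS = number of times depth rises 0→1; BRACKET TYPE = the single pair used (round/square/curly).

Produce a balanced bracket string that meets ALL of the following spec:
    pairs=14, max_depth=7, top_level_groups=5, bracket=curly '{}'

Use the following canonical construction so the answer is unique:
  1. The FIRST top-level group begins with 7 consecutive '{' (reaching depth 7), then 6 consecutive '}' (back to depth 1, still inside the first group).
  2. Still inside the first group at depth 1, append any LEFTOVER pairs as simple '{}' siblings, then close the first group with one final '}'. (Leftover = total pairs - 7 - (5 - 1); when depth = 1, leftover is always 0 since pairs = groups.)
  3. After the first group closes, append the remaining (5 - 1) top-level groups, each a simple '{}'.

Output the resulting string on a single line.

Spec: pairs=14 depth=7 groups=5
Leftover pairs = 14 - 7 - (5-1) = 3
First group: deep chain of depth 7 + 3 sibling pairs
Remaining 4 groups: simple '{}' each

Answer: {{{{{{{}}}}}}{}{}{}}{}{}{}{}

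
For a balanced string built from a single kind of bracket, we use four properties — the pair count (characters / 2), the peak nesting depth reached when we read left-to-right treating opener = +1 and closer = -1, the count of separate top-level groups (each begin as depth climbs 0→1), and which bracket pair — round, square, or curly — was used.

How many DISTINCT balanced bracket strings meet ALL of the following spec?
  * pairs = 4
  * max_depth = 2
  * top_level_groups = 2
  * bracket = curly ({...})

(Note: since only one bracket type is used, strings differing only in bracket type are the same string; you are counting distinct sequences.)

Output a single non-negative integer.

Spec: pairs=4 depth=2 groups=2
Count(depth <= 2) = 3
Count(depth <= 1) = 0
Count(depth == 2) = 3 - 0 = 3

Answer: 3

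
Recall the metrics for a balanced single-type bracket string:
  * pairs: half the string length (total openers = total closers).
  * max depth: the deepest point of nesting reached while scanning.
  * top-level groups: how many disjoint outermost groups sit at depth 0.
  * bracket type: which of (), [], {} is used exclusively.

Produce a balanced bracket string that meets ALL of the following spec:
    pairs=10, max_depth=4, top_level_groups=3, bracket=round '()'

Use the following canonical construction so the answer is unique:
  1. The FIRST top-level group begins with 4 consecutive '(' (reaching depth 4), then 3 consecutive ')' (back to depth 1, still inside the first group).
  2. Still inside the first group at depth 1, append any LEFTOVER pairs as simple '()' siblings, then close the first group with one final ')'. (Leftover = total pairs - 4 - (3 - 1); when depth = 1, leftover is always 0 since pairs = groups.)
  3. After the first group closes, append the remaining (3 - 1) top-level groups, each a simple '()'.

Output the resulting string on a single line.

Answer: (((()))()()()())()()

Derivation:
Spec: pairs=10 depth=4 groups=3
Leftover pairs = 10 - 4 - (3-1) = 4
First group: deep chain of depth 4 + 4 sibling pairs
Remaining 2 groups: simple '()' each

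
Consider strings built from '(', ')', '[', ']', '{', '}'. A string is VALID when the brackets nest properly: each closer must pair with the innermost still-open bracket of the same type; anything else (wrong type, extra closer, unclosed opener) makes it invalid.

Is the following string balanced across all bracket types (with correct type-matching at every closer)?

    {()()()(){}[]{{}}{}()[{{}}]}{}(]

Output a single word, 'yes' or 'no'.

pos 0: push '{'; stack = {
pos 1: push '('; stack = {(
pos 2: ')' matches '('; pop; stack = {
pos 3: push '('; stack = {(
pos 4: ')' matches '('; pop; stack = {
pos 5: push '('; stack = {(
pos 6: ')' matches '('; pop; stack = {
pos 7: push '('; stack = {(
pos 8: ')' matches '('; pop; stack = {
pos 9: push '{'; stack = {{
pos 10: '}' matches '{'; pop; stack = {
pos 11: push '['; stack = {[
pos 12: ']' matches '['; pop; stack = {
pos 13: push '{'; stack = {{
pos 14: push '{'; stack = {{{
pos 15: '}' matches '{'; pop; stack = {{
pos 16: '}' matches '{'; pop; stack = {
pos 17: push '{'; stack = {{
pos 18: '}' matches '{'; pop; stack = {
pos 19: push '('; stack = {(
pos 20: ')' matches '('; pop; stack = {
pos 21: push '['; stack = {[
pos 22: push '{'; stack = {[{
pos 23: push '{'; stack = {[{{
pos 24: '}' matches '{'; pop; stack = {[{
pos 25: '}' matches '{'; pop; stack = {[
pos 26: ']' matches '['; pop; stack = {
pos 27: '}' matches '{'; pop; stack = (empty)
pos 28: push '{'; stack = {
pos 29: '}' matches '{'; pop; stack = (empty)
pos 30: push '('; stack = (
pos 31: saw closer ']' but top of stack is '(' (expected ')') → INVALID
Verdict: type mismatch at position 31: ']' closes '(' → no

Answer: no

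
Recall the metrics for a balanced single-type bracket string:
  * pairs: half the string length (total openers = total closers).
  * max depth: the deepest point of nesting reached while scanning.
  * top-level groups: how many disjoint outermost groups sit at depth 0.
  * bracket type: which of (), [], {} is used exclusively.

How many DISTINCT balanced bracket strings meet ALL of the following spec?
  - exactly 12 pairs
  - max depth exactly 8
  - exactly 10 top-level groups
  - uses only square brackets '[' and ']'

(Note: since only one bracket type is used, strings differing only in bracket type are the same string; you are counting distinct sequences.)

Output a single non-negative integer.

Spec: pairs=12 depth=8 groups=10
Count(depth <= 8) = 65
Count(depth <= 7) = 65
Count(depth == 8) = 65 - 65 = 0

Answer: 0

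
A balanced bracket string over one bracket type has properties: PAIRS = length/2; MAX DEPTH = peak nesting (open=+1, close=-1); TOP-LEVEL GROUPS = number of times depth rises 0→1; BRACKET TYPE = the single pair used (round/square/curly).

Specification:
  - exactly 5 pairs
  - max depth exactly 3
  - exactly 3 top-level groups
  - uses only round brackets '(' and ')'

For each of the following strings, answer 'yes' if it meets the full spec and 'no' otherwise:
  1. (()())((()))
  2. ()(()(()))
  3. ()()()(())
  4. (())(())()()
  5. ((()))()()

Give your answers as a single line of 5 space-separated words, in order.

Answer: no no no no yes

Derivation:
String 1 '(()())((()))': depth seq [1 2 1 2 1 0 1 2 3 2 1 0]
  -> pairs=6 depth=3 groups=2 -> no
String 2 '()(()(()))': depth seq [1 0 1 2 1 2 3 2 1 0]
  -> pairs=5 depth=3 groups=2 -> no
String 3 '()()()(())': depth seq [1 0 1 0 1 0 1 2 1 0]
  -> pairs=5 depth=2 groups=4 -> no
String 4 '(())(())()()': depth seq [1 2 1 0 1 2 1 0 1 0 1 0]
  -> pairs=6 depth=2 groups=4 -> no
String 5 '((()))()()': depth seq [1 2 3 2 1 0 1 0 1 0]
  -> pairs=5 depth=3 groups=3 -> yes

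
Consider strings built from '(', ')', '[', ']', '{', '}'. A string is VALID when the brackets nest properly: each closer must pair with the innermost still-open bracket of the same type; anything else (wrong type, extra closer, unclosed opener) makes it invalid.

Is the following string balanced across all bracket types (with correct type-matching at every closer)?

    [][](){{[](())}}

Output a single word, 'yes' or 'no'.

Answer: yes

Derivation:
pos 0: push '['; stack = [
pos 1: ']' matches '['; pop; stack = (empty)
pos 2: push '['; stack = [
pos 3: ']' matches '['; pop; stack = (empty)
pos 4: push '('; stack = (
pos 5: ')' matches '('; pop; stack = (empty)
pos 6: push '{'; stack = {
pos 7: push '{'; stack = {{
pos 8: push '['; stack = {{[
pos 9: ']' matches '['; pop; stack = {{
pos 10: push '('; stack = {{(
pos 11: push '('; stack = {{((
pos 12: ')' matches '('; pop; stack = {{(
pos 13: ')' matches '('; pop; stack = {{
pos 14: '}' matches '{'; pop; stack = {
pos 15: '}' matches '{'; pop; stack = (empty)
end: stack empty → VALID
Verdict: properly nested → yes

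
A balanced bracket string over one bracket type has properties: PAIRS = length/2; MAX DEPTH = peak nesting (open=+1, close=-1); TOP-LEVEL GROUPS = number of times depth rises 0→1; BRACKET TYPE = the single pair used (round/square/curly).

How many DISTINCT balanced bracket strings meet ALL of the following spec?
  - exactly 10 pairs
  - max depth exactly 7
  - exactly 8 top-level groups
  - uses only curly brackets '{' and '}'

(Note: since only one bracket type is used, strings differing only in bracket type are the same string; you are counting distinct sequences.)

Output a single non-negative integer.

Spec: pairs=10 depth=7 groups=8
Count(depth <= 7) = 44
Count(depth <= 6) = 44
Count(depth == 7) = 44 - 44 = 0

Answer: 0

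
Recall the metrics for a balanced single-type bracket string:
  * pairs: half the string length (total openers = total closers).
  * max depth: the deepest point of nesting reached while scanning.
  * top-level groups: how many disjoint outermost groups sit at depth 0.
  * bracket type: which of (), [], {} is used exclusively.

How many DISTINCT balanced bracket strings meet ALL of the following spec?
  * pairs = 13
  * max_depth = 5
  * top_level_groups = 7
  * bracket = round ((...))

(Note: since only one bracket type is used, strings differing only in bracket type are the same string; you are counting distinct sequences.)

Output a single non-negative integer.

Answer: 714

Derivation:
Spec: pairs=13 depth=5 groups=7
Count(depth <= 5) = 9884
Count(depth <= 4) = 9170
Count(depth == 5) = 9884 - 9170 = 714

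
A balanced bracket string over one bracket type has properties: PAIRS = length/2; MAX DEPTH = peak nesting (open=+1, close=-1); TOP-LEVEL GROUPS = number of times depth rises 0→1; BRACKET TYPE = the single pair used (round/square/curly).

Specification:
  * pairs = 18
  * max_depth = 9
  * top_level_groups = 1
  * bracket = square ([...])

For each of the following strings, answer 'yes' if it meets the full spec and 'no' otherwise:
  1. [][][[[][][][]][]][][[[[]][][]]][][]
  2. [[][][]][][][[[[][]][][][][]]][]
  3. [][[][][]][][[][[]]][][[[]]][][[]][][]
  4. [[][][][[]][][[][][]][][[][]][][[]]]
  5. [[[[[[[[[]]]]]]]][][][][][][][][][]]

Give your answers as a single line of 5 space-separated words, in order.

Answer: no no no no yes

Derivation:
String 1 '[][][[[][][][]][]][][[[[]][][]]][][]': depth seq [1 0 1 0 1 2 3 2 3 2 3 2 3 2 1 2 1 0 1 0 1 2 3 4 3 2 3 2 3 2 1 0 1 0 1 0]
  -> pairs=18 depth=4 groups=7 -> no
String 2 '[[][][]][][][[[[][]][][][][]]][]': depth seq [1 2 1 2 1 2 1 0 1 0 1 0 1 2 3 4 3 4 3 2 3 2 3 2 3 2 3 2 1 0 1 0]
  -> pairs=16 depth=4 groups=5 -> no
String 3 '[][[][][]][][[][[]]][][[[]]][][[]][][]': depth seq [1 0 1 2 1 2 1 2 1 0 1 0 1 2 1 2 3 2 1 0 1 0 1 2 3 2 1 0 1 0 1 2 1 0 1 0 1 0]
  -> pairs=19 depth=3 groups=10 -> no
String 4 '[[][][][[]][][[][][]][][[][]][][[]]]': depth seq [1 2 1 2 1 2 1 2 3 2 1 2 1 2 3 2 3 2 3 2 1 2 1 2 3 2 3 2 1 2 1 2 3 2 1 0]
  -> pairs=18 depth=3 groups=1 -> no
String 5 '[[[[[[[[[]]]]]]]][][][][][][][][][]]': depth seq [1 2 3 4 5 6 7 8 9 8 7 6 5 4 3 2 1 2 1 2 1 2 1 2 1 2 1 2 1 2 1 2 1 2 1 0]
  -> pairs=18 depth=9 groups=1 -> yes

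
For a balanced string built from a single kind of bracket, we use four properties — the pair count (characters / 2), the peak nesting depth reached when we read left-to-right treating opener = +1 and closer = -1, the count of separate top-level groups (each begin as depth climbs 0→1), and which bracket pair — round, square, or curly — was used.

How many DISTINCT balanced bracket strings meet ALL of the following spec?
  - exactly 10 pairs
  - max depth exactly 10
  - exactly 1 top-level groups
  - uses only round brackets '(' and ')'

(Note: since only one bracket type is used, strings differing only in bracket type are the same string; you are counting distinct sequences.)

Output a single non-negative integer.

Spec: pairs=10 depth=10 groups=1
Count(depth <= 10) = 4862
Count(depth <= 9) = 4861
Count(depth == 10) = 4862 - 4861 = 1

Answer: 1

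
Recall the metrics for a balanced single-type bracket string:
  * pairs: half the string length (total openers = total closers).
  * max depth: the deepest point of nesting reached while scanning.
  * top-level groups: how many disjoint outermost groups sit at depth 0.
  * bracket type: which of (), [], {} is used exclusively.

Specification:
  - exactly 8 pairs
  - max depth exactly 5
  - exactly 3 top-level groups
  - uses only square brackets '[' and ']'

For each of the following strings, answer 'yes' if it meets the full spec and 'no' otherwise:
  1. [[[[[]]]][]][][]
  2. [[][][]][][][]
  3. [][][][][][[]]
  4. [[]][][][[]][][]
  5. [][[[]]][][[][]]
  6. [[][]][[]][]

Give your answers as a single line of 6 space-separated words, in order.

Answer: yes no no no no no

Derivation:
String 1 '[[[[[]]]][]][][]': depth seq [1 2 3 4 5 4 3 2 1 2 1 0 1 0 1 0]
  -> pairs=8 depth=5 groups=3 -> yes
String 2 '[[][][]][][][]': depth seq [1 2 1 2 1 2 1 0 1 0 1 0 1 0]
  -> pairs=7 depth=2 groups=4 -> no
String 3 '[][][][][][[]]': depth seq [1 0 1 0 1 0 1 0 1 0 1 2 1 0]
  -> pairs=7 depth=2 groups=6 -> no
String 4 '[[]][][][[]][][]': depth seq [1 2 1 0 1 0 1 0 1 2 1 0 1 0 1 0]
  -> pairs=8 depth=2 groups=6 -> no
String 5 '[][[[]]][][[][]]': depth seq [1 0 1 2 3 2 1 0 1 0 1 2 1 2 1 0]
  -> pairs=8 depth=3 groups=4 -> no
String 6 '[[][]][[]][]': depth seq [1 2 1 2 1 0 1 2 1 0 1 0]
  -> pairs=6 depth=2 groups=3 -> no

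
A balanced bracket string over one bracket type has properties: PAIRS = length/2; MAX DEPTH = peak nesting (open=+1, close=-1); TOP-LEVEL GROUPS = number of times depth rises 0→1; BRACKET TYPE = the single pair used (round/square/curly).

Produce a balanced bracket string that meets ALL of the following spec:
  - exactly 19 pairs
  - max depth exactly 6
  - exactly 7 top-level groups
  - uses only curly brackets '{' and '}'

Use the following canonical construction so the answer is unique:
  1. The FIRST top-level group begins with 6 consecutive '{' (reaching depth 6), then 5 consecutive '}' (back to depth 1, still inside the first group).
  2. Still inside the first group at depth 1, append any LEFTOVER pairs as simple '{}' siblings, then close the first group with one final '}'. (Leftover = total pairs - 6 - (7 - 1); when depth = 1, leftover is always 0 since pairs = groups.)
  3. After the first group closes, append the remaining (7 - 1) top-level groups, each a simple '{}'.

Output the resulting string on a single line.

Spec: pairs=19 depth=6 groups=7
Leftover pairs = 19 - 6 - (7-1) = 7
First group: deep chain of depth 6 + 7 sibling pairs
Remaining 6 groups: simple '{}' each

Answer: {{{{{{}}}}}{}{}{}{}{}{}{}}{}{}{}{}{}{}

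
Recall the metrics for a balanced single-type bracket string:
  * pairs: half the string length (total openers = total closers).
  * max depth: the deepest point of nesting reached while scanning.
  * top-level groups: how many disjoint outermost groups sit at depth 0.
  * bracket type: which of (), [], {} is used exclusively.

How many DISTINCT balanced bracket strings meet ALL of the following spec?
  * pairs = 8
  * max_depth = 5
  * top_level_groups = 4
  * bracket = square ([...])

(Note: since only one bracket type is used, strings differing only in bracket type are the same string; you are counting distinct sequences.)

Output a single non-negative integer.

Spec: pairs=8 depth=5 groups=4
Count(depth <= 5) = 165
Count(depth <= 4) = 161
Count(depth == 5) = 165 - 161 = 4

Answer: 4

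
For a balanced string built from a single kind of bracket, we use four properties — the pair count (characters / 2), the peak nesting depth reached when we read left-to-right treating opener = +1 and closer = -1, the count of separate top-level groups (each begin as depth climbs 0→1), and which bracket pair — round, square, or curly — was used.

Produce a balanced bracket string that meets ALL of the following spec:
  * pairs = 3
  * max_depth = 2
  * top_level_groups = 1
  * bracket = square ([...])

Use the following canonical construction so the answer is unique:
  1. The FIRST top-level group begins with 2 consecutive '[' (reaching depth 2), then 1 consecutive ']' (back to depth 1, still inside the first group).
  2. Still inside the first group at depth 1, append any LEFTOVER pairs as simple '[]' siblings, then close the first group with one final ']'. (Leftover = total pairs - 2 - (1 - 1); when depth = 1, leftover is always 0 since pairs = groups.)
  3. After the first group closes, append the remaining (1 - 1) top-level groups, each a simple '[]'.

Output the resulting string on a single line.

Answer: [[][]]

Derivation:
Spec: pairs=3 depth=2 groups=1
Leftover pairs = 3 - 2 - (1-1) = 1
First group: deep chain of depth 2 + 1 sibling pairs
Remaining 0 groups: simple '[]' each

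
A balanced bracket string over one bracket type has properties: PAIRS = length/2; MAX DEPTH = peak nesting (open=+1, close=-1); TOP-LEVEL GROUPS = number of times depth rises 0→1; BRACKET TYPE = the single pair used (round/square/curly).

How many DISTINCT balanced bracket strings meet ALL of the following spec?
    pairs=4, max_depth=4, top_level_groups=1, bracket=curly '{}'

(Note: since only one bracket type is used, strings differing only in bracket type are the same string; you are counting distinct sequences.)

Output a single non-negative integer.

Answer: 1

Derivation:
Spec: pairs=4 depth=4 groups=1
Count(depth <= 4) = 5
Count(depth <= 3) = 4
Count(depth == 4) = 5 - 4 = 1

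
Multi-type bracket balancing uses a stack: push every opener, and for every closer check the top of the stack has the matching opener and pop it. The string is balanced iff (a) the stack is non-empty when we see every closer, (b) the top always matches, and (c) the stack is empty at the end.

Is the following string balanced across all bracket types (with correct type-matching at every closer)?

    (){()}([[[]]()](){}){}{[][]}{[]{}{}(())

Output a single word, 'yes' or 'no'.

pos 0: push '('; stack = (
pos 1: ')' matches '('; pop; stack = (empty)
pos 2: push '{'; stack = {
pos 3: push '('; stack = {(
pos 4: ')' matches '('; pop; stack = {
pos 5: '}' matches '{'; pop; stack = (empty)
pos 6: push '('; stack = (
pos 7: push '['; stack = ([
pos 8: push '['; stack = ([[
pos 9: push '['; stack = ([[[
pos 10: ']' matches '['; pop; stack = ([[
pos 11: ']' matches '['; pop; stack = ([
pos 12: push '('; stack = ([(
pos 13: ')' matches '('; pop; stack = ([
pos 14: ']' matches '['; pop; stack = (
pos 15: push '('; stack = ((
pos 16: ')' matches '('; pop; stack = (
pos 17: push '{'; stack = ({
pos 18: '}' matches '{'; pop; stack = (
pos 19: ')' matches '('; pop; stack = (empty)
pos 20: push '{'; stack = {
pos 21: '}' matches '{'; pop; stack = (empty)
pos 22: push '{'; stack = {
pos 23: push '['; stack = {[
pos 24: ']' matches '['; pop; stack = {
pos 25: push '['; stack = {[
pos 26: ']' matches '['; pop; stack = {
pos 27: '}' matches '{'; pop; stack = (empty)
pos 28: push '{'; stack = {
pos 29: push '['; stack = {[
pos 30: ']' matches '['; pop; stack = {
pos 31: push '{'; stack = {{
pos 32: '}' matches '{'; pop; stack = {
pos 33: push '{'; stack = {{
pos 34: '}' matches '{'; pop; stack = {
pos 35: push '('; stack = {(
pos 36: push '('; stack = {((
pos 37: ')' matches '('; pop; stack = {(
pos 38: ')' matches '('; pop; stack = {
end: stack still non-empty ({) → INVALID
Verdict: unclosed openers at end: { → no

Answer: no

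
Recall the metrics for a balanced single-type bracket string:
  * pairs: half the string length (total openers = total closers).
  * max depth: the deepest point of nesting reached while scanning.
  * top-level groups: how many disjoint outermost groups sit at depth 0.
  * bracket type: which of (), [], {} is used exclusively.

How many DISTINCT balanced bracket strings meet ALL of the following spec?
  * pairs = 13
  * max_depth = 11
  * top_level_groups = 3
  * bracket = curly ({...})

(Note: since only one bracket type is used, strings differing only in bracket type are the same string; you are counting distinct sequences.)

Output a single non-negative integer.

Answer: 3

Derivation:
Spec: pairs=13 depth=11 groups=3
Count(depth <= 11) = 149226
Count(depth <= 10) = 149223
Count(depth == 11) = 149226 - 149223 = 3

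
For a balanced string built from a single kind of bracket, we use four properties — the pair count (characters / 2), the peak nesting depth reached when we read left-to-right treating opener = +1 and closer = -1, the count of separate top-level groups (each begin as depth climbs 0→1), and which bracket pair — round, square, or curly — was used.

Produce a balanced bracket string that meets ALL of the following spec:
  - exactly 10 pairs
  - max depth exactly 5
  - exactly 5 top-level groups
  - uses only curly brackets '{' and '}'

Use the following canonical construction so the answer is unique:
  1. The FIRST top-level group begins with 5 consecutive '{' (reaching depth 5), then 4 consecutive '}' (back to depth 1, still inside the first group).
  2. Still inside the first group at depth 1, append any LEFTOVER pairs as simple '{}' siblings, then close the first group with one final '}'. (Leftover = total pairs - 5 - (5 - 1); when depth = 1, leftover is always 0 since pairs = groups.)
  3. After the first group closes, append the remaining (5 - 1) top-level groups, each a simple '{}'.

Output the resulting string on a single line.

Answer: {{{{{}}}}{}}{}{}{}{}

Derivation:
Spec: pairs=10 depth=5 groups=5
Leftover pairs = 10 - 5 - (5-1) = 1
First group: deep chain of depth 5 + 1 sibling pairs
Remaining 4 groups: simple '{}' each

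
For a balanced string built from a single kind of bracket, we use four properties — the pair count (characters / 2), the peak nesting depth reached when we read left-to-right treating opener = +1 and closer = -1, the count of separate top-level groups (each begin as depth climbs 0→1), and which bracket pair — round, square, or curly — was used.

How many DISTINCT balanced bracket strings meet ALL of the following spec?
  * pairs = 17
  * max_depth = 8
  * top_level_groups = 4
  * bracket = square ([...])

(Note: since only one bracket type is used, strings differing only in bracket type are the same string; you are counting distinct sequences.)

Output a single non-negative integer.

Spec: pairs=17 depth=8 groups=4
Count(depth <= 8) = 15668352
Count(depth <= 7) = 14922936
Count(depth == 8) = 15668352 - 14922936 = 745416

Answer: 745416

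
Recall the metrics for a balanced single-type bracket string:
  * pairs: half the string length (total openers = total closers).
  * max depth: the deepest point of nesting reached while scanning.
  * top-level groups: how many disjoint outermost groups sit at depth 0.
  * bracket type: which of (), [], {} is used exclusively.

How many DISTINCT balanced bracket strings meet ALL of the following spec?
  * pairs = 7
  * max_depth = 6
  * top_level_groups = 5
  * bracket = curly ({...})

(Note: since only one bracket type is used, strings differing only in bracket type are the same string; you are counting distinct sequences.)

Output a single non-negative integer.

Answer: 0

Derivation:
Spec: pairs=7 depth=6 groups=5
Count(depth <= 6) = 20
Count(depth <= 5) = 20
Count(depth == 6) = 20 - 20 = 0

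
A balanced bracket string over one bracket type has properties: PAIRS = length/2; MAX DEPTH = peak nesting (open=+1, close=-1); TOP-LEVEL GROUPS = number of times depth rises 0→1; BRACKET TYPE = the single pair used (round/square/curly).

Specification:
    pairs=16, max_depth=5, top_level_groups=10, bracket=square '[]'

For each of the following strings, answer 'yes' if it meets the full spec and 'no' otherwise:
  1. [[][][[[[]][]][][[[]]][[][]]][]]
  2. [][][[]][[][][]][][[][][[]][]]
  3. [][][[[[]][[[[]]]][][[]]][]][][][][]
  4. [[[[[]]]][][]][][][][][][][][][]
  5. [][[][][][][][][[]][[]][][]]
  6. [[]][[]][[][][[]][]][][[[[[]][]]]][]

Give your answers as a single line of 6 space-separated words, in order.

String 1 '[[][][[[[]][]][][[[]]][[][]]][]]': depth seq [1 2 1 2 1 2 3 4 5 4 3 4 3 2 3 2 3 4 5 4 3 2 3 4 3 4 3 2 1 2 1 0]
  -> pairs=16 depth=5 groups=1 -> no
String 2 '[][][[]][[][][]][][[][][[]][]]': depth seq [1 0 1 0 1 2 1 0 1 2 1 2 1 2 1 0 1 0 1 2 1 2 1 2 3 2 1 2 1 0]
  -> pairs=15 depth=3 groups=6 -> no
String 3 '[][][[[[]][[[[]]]][][[]]][]][][][][]': depth seq [1 0 1 0 1 2 3 4 3 2 3 4 5 6 5 4 3 2 3 2 3 4 3 2 1 2 1 0 1 0 1 0 1 0 1 0]
  -> pairs=18 depth=6 groups=7 -> no
String 4 '[[[[[]]]][][]][][][][][][][][][]': depth seq [1 2 3 4 5 4 3 2 1 2 1 2 1 0 1 0 1 0 1 0 1 0 1 0 1 0 1 0 1 0 1 0]
  -> pairs=16 depth=5 groups=10 -> yes
String 5 '[][[][][][][][][[]][[]][][]]': depth seq [1 0 1 2 1 2 1 2 1 2 1 2 1 2 1 2 3 2 1 2 3 2 1 2 1 2 1 0]
  -> pairs=14 depth=3 groups=2 -> no
String 6 '[[]][[]][[][][[]][]][][[[[[]][]]]][]': depth seq [1 2 1 0 1 2 1 0 1 2 1 2 1 2 3 2 1 2 1 0 1 0 1 2 3 4 5 4 3 4 3 2 1 0 1 0]
  -> pairs=18 depth=5 groups=6 -> no

Answer: no no no yes no no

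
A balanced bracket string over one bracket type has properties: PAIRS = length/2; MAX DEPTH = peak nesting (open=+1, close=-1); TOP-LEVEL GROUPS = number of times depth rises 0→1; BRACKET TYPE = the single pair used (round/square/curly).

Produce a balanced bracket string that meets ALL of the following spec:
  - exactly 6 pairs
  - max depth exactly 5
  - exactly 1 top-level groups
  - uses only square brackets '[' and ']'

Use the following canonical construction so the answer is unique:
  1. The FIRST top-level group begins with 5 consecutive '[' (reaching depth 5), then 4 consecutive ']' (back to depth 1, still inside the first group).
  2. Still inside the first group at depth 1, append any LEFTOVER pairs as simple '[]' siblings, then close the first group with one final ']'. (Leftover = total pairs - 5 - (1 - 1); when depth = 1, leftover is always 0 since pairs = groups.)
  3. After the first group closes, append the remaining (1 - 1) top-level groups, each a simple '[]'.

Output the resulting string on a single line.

Spec: pairs=6 depth=5 groups=1
Leftover pairs = 6 - 5 - (1-1) = 1
First group: deep chain of depth 5 + 1 sibling pairs
Remaining 0 groups: simple '[]' each

Answer: [[[[[]]]][]]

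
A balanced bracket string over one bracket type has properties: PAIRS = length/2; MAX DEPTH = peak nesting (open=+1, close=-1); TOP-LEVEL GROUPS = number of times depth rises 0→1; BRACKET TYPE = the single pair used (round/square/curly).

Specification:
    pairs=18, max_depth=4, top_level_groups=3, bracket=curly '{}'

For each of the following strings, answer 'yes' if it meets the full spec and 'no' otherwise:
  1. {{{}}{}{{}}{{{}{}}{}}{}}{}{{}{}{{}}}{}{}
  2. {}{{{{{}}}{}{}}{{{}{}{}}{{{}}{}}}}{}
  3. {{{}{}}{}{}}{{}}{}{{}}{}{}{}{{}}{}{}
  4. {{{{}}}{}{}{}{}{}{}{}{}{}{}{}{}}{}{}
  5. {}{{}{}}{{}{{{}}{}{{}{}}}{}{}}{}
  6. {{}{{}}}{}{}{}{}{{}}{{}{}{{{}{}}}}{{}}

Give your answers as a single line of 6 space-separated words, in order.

Answer: no no no yes no no

Derivation:
String 1 '{{{}}{}{{}}{{{}{}}{}}{}}{}{{}{}{{}}}{}{}': depth seq [1 2 3 2 1 2 1 2 3 2 1 2 3 4 3 4 3 2 3 2 1 2 1 0 1 0 1 2 1 2 1 2 3 2 1 0 1 0 1 0]
  -> pairs=20 depth=4 groups=5 -> no
String 2 '{}{{{{{}}}{}{}}{{{}{}{}}{{{}}{}}}}{}': depth seq [1 0 1 2 3 4 5 4 3 2 3 2 3 2 1 2 3 4 3 4 3 4 3 2 3 4 5 4 3 4 3 2 1 0 1 0]
  -> pairs=18 depth=5 groups=3 -> no
String 3 '{{{}{}}{}{}}{{}}{}{{}}{}{}{}{{}}{}{}': depth seq [1 2 3 2 3 2 1 2 1 2 1 0 1 2 1 0 1 0 1 2 1 0 1 0 1 0 1 0 1 2 1 0 1 0 1 0]
  -> pairs=18 depth=3 groups=10 -> no
String 4 '{{{{}}}{}{}{}{}{}{}{}{}{}{}{}{}}{}{}': depth seq [1 2 3 4 3 2 1 2 1 2 1 2 1 2 1 2 1 2 1 2 1 2 1 2 1 2 1 2 1 2 1 0 1 0 1 0]
  -> pairs=18 depth=4 groups=3 -> yes
String 5 '{}{{}{}}{{}{{{}}{}{{}{}}}{}{}}{}': depth seq [1 0 1 2 1 2 1 0 1 2 1 2 3 4 3 2 3 2 3 4 3 4 3 2 1 2 1 2 1 0 1 0]
  -> pairs=16 depth=4 groups=4 -> no
String 6 '{{}{{}}}{}{}{}{}{{}}{{}{}{{{}{}}}}{{}}': depth seq [1 2 1 2 3 2 1 0 1 0 1 0 1 0 1 0 1 2 1 0 1 2 1 2 1 2 3 4 3 4 3 2 1 0 1 2 1 0]
  -> pairs=19 depth=4 groups=8 -> no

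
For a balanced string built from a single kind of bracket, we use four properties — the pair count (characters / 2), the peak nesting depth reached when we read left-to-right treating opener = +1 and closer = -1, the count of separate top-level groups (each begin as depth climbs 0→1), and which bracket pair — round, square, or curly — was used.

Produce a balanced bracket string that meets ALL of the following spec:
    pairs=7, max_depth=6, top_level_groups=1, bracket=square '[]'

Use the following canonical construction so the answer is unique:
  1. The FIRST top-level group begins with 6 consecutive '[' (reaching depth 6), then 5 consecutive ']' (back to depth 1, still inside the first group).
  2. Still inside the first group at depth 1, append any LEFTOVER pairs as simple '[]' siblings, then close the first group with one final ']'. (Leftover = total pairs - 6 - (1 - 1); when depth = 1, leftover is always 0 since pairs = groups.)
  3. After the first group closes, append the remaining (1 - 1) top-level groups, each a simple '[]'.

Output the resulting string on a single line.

Answer: [[[[[[]]]]][]]

Derivation:
Spec: pairs=7 depth=6 groups=1
Leftover pairs = 7 - 6 - (1-1) = 1
First group: deep chain of depth 6 + 1 sibling pairs
Remaining 0 groups: simple '[]' each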